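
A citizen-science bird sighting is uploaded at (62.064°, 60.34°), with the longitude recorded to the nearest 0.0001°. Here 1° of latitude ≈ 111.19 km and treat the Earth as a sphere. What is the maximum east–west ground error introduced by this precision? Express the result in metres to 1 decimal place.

Rounding to 4 decimal places leaves the longitude within ±5e-05° of the true value.
One degree of longitude at 62.064° is 111190 × cos 62.064° ≈ 111190 × 0.4685 = 52090.8 m.
So at most 5e-05° × 52090.8 ≈ 2.60454 m east–west.

2.6 metres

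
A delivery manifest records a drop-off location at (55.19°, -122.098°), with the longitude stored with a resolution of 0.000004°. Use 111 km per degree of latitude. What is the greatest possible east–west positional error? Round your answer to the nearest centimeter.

13 centimeters

With a 0.000004° grid the true value lies within half a step, ±0.000004°/2 = ±2e-06°, of the stored one.
One degree of longitude at 55.19° is 111000 × cos 55.19° ≈ 111000 × 0.5709 = 63365.1 m.
East–west error: 2e-06° × 63365.1 m/° ≈ 0.12673 m.
That is 0.12673 m = 12.673 cm.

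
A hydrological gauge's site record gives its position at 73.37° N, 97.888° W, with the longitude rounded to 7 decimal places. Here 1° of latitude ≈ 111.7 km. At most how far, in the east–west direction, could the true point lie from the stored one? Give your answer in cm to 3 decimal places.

0.160 cm

Rounding to 7 decimal places leaves the longitude within ±5e-08° of the true value.
At latitude 73.37° a degree of longitude spans 111700 m × cos 73.37° = 111700 × 0.2862 ≈ 31967.4 m.
Maximum E–W displacement: 5e-08 × 31967.4 = 0.00159837 m.
That is 0.00159837 m = 0.15984 cm.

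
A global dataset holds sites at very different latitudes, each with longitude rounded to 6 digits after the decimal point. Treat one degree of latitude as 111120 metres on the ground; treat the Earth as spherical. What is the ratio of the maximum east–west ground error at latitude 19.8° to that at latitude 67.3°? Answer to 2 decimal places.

2.44

Rounding to 6 decimal places leaves the longitude within ±5e-07° of the true value.
At 19.8°: 5e-07° × 111120 × cos 19.8° = 5e-07 × 111120 × 0.9409 ≈ 0.052275 m.
Error at 67.3° = 5e-07° × 111120 × cos 67.3° ≈ 0.05556 × 0.3859 = 0.021441 m.
The ratio reduces to cos 19.8° / cos 67.3° = 0.9409/0.3859 ≈ 2.4381.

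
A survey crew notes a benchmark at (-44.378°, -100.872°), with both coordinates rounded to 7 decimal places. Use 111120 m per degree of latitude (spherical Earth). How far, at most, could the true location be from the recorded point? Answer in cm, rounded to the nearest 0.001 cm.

Rounding to 7 decimal places leaves each coordinate within ±5e-08° of the true value.
Latitude error → 5e-08 × 111120 = 0.005556 m along the meridian.
Longitude error → 5e-08 × 111120 × cos 44.378° = 5e-08 × 111120 × 0.7147 ≈ 0.0039711 m.
Worst case both components are at the extreme and orthogonal: √(0.005556² + 0.0039711²) ≈ 0.00682926 m.
That is 0.00682926 m = 0.68293 cm.

0.683 cm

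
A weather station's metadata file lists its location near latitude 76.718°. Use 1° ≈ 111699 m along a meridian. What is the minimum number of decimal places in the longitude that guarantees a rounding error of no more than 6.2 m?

4 decimal places

At 76.718° one degree of longitude covers 111699 × cos 76.718° ≈ 111699 × 0.2297 ≈ 25662.2 m.
With N decimal places the half-ulp bound is 0.5·10⁻ᴺ°, or 0.5·10⁻ᴺ × 25662.2 m on the ground.
Setting 12831.1 × 10⁻ᴺ ≤ 6.2 gives 10ᴺ ≥ 2070, i.e. N ≥ 3.32.
So 4 decimal places suffice (1.28 m); 3 would allow up to 12.8 m.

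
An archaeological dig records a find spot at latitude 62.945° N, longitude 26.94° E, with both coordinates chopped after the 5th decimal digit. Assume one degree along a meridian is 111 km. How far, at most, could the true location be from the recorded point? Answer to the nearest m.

1 m

Truncating at 5 decimal places can drop up to a full unit in the last place, so each coordinate may be off by as much as 1e-05°.
Latitude error → 1e-05 × 111000 = 1.11 m along the meridian.
Longitude error → 1e-05 × 111000 × cos 62.945° = 1e-05 × 111000 × 0.4548 ≈ 0.504879 m.
The two errors are perpendicular, so the maximum displacement is √(1.11² + 0.504879²) ≈ 1.21943 m.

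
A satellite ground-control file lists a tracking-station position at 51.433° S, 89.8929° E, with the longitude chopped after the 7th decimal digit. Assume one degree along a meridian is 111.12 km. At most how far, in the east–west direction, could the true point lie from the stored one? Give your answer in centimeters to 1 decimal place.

Truncating at 7 decimal places can drop up to a full unit in the last place, so the longitude may be off by as much as 1e-07°.
One degree of longitude at 51.433° is 111120 × cos 51.433° ≈ 111120 × 0.6234 = 69275.5 m.
East–west error: 1e-07° × 69275.5 m/° ≈ 0.00692755 m.
That is 0.00692755 m = 0.69275 cm.

0.7 centimeters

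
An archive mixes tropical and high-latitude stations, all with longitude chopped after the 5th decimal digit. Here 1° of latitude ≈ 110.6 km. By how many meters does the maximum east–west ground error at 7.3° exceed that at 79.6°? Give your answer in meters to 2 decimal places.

0.90 meters

Truncating at 5 decimal places can drop up to a full unit in the last place, so the longitude may be off by as much as 1e-05°.
Error at 7.3° = 1e-05° × 110600 × cos 7.3° ≈ 1.106 × 0.9919 = 1.097 m.
At 79.6°: 1e-05° × 110600 × cos 79.6° = 1e-05 × 110600 × 0.1805 ≈ 0.19965 m.
So the lower-latitude error exceeds the higher by 1.097 − 0.19965 = 0.89738 m.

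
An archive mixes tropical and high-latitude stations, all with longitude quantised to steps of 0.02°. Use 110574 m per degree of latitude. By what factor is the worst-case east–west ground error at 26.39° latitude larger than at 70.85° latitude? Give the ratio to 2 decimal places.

With a 0.02° grid the true value lies within half a step, ±0.02°/2 = ±0.01°, of the stored one.
At 26.39°: 0.01° × 110574 × cos 26.39° = 0.01 × 110574 × 0.8958 ≈ 990.51 m.
At 70.85°: 0.01° × 110574 × cos 70.85° = 0.01 × 110574 × 0.3280 ≈ 362.73 m.
Ratio: 990.51 / 362.73 = cos 26.39° / cos 70.85° ≈ 2.7307.

2.73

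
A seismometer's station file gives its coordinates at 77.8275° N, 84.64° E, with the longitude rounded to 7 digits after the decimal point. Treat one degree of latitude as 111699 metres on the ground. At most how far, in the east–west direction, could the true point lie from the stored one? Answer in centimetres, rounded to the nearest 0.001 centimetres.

Rounding to 7 decimal places leaves the longitude within ±5e-08° of the true value.
One degree of longitude at 77.8275° is 111699 × cos 77.8275° ≈ 111699 × 0.2109 = 23552.4 m.
East–west error: 5e-08° × 23552.4 m/° ≈ 0.00117762 m.
That is 0.00117762 m = 0.11776 cm.

0.118 centimetres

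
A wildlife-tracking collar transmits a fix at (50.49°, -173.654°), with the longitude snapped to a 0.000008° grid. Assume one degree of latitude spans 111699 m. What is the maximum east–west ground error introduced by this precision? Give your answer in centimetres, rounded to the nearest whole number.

28 centimetres

With a 0.000008° grid the true value lies within half a step, ±0.000008°/2 = ±4e-06°, of the stored one.
One degree of longitude at 50.49° is 111699 × cos 50.49° ≈ 111699 × 0.6362 = 71064.3 m.
So at most 4e-06° × 71064.3 ≈ 0.284257 m east–west.
That is 0.284257 m = 28.426 cm.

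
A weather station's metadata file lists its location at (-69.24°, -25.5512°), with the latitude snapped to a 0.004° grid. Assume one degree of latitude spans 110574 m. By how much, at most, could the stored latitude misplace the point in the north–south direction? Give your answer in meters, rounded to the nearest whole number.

With a 0.004° grid the true value lies within half a step, ±0.004°/2 = ±0.002°, of the stored one.
Along the meridian that is 0.002° × 110574 m/° = 221.148 m.

221 meters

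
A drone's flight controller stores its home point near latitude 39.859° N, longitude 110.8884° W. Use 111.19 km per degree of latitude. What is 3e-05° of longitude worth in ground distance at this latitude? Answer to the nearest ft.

3e-05° of longitude at 39.859° is 3e-05 × 111190 × cos 39.859° ≈ 3e-05 × 85352.1 = 2.56056 m.
In feet: 2.56056 m ÷ 0.3048 ≈ 8.4008 ft.

8 ft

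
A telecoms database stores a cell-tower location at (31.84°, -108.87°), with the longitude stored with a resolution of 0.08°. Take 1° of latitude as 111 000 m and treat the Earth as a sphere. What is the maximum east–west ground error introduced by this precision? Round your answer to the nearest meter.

With a 0.08° grid the true value lies within half a step, ±0.08°/2 = ±0.04°, of the stored one.
At latitude 31.84° a degree of longitude spans 111000 m × cos 31.84° = 111000 × 0.8495 ≈ 94297.2 m.
Maximum E–W displacement: 0.04 × 94297.2 = 3771.89 m.

3772 meters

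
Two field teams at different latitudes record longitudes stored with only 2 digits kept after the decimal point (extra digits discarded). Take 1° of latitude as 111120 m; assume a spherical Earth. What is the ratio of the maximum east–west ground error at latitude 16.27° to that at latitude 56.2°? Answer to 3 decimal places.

Truncating at 2 decimal places can drop up to a full unit in the last place, so the longitude may be off by as much as 0.01°.
At 16.27°: 0.01° × 111120 × cos 16.27° = 0.01 × 111120 × 0.9600 ≈ 1066.7 m.
At 56.2°: 0.01° × 111120 × cos 56.2° = 0.01 × 111120 × 0.5563 ≈ 618.16 m.
Ratio: 1066.7 / 618.16 = cos 16.27° / cos 56.2° ≈ 1.7256.

1.726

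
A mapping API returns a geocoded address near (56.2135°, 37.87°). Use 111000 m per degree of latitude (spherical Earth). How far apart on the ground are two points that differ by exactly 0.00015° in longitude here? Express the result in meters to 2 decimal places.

One degree of longitude here spans 111000 × cos 56.2135° = 111000 × 0.5561 ≈ 61727.1 m; 0.00015° of that is 9.25906 m.

9.26 meters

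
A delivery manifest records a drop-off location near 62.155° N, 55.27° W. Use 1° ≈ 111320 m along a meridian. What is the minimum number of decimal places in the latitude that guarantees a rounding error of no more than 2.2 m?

5

One degree of latitude covers 111320 m.
Rounding to N decimal places gives at most 0.5 × 10⁻ᴺ degrees of error, i.e. 0.5 × 10⁻ᴺ × 111320 m.
Need 0.5 × 111320 × 10⁻ᴺ ≤ 2.2 → 10⁻ᴺ ≤ 3.953e-05, so N ≥ 4.40.
So 5 decimal places suffice (0.557 m); 4 would allow up to 5.57 m.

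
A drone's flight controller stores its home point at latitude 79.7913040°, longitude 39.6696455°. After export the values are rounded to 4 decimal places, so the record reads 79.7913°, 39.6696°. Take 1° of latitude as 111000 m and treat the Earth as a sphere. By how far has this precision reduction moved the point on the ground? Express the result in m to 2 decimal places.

1.00 m

The latitude changed by +0.0000040° and the longitude by +0.0000455°.
North–south shift: 0.0000040 × 111000 = 0.444 m.
E–W at 79.7913°: 0.0000455° × 111000 × cos 79.7913° = 0.0000455 × 111000 × 0.1772 ≈ 0.895121 m.
Distance: √(0.444² + 0.895121²) ≈ 0.999189 m.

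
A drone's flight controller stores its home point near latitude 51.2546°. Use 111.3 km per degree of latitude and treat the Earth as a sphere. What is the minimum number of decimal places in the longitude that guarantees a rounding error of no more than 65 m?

At 51.2546° one degree of longitude covers 111300 × cos 51.2546° ≈ 111300 × 0.6259 ≈ 69658.3 m.
N decimal places → at most half a unit in the last place, 0.5 × 10⁻ᴺ° = 69658.3/2 × 10⁻ᴺ m.
Setting 34829.2 × 10⁻ᴺ ≤ 65 gives 10ᴺ ≥ 535.8, i.e. N ≥ 2.73.
At 2 places the error can reach 348 m, but 3 places keeps it to 34.8 m.

3 decimal places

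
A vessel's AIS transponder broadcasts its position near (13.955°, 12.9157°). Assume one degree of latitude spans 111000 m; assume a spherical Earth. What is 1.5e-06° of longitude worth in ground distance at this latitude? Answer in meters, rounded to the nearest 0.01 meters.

One degree of longitude here spans 111000 × cos 13.955° = 111000 × 0.9705 ≈ 107724 m; 1.5e-06° of that is 0.161586 m.

0.16 meters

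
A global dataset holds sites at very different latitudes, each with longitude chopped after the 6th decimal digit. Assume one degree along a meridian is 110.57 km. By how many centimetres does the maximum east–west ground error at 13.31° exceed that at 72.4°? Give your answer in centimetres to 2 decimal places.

Truncating at 6 decimal places can drop up to a full unit in the last place, so the longitude may be off by as much as 1e-06°.
Error at 13.31° = 1e-06° × 110570 × cos 13.31° ≈ 0.11057 × 0.9731 = 0.1076 m.
At 72.4°: 1e-06° × 110570 × cos 72.4° = 1e-06 × 110570 × 0.3024 ≈ 0.033433 m.
So the lower-latitude error exceeds the higher by 0.1076 − 0.033433 = 0.074167 m.
That is 0.0741669 m = 7.4167 cm.

7.42 centimetres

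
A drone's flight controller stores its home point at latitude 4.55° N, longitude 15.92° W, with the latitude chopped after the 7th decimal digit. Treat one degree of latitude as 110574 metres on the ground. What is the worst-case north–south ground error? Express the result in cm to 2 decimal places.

Truncating at 7 decimal places can drop up to a full unit in the last place, so the latitude may be off by as much as 1e-07°.
Along the meridian that is 1e-07° × 110574 m/° = 0.0110574 m.
That is 0.0110574 m = 1.1057 cm.

1.11 cm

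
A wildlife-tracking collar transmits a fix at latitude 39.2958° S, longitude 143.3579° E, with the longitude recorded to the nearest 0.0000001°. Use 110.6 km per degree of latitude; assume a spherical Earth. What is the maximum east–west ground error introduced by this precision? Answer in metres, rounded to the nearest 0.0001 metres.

0.0043 metres

Rounding to 7 decimal places leaves the longitude within ±5e-08° of the true value.
One degree of longitude at 39.2958° is 110600 × cos 39.2958° ≈ 110600 × 0.7739 = 85591.9 m.
So at most 5e-08° × 85591.9 ≈ 0.00427959 m east–west.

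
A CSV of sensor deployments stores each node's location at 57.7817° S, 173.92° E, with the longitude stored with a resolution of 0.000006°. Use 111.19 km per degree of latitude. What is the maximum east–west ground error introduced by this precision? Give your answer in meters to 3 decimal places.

0.178 meters

With a 0.000006° grid the true value lies within half a step, ±0.000006°/2 = ±3e-06°, of the stored one.
One degree of longitude at 57.7817° is 111190 × cos 57.7817° ≈ 111190 × 0.5331 = 59280.6 m.
So at most 3e-06° × 59280.6 ≈ 0.177842 m east–west.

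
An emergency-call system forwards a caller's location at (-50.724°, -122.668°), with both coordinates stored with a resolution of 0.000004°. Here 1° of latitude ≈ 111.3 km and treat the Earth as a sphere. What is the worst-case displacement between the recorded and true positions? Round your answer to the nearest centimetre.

With a 0.000004° grid the true value lies within half a step, ±0.000004°/2 = ±2e-06°, of the stored one.
North–south component: 2e-06° × 111300 = 0.2226 m.
Longitude error → 2e-06 × 111300 × cos 50.724° = 2e-06 × 111300 × 0.6331 ≈ 0.140918 m.
The two errors are perpendicular, so the maximum displacement is √(0.2226² + 0.140918²) ≈ 0.263455 m.
That is 0.263455 m = 26.346 cm.

26 centimetres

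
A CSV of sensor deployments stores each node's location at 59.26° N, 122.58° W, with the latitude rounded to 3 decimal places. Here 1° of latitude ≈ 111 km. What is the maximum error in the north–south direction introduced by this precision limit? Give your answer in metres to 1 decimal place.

Rounding to 3 decimal places leaves the latitude within ±0.0005° of the true value.
North–south distance: 0.0005° × 111000 m/° = 55.5 m.

55.5 metres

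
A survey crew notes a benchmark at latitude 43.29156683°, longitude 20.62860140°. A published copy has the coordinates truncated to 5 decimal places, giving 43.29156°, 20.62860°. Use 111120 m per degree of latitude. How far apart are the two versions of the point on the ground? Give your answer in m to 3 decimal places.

0.767 m

Δlat = 43.29156683 − 43.29156 = +0.00000683°; Δlon = 20.62860140 − 20.62860 = +0.00000140°.
N–S: 0.00000683° × 111120 m/° = 0.75895 m.
East–west at this latitude: 0.00000140° × 111120 × cos 43.2916° ≈ 0.00000140 × 80881.3 = 0.113234 m.
Distance: √(0.75895² + 0.113234²) ≈ 0.76735 m.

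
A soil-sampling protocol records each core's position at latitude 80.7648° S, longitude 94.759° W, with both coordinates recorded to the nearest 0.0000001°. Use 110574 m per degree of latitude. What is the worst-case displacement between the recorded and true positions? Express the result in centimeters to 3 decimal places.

Rounding to 7 decimal places leaves each coordinate within ±5e-08° of the true value.
North–south component: 5e-08° × 110574 = 0.0055287 m.
Longitude error → 5e-08 × 110574 × cos 80.7648° = 5e-08 × 110574 × 0.1605 ≈ 0.000887288 m.
The two errors are perpendicular, so the maximum displacement is √(0.0055287² + 0.000887288²) ≈ 0.00559945 m.
That is 0.00559945 m = 0.55994 cm.

0.560 centimeters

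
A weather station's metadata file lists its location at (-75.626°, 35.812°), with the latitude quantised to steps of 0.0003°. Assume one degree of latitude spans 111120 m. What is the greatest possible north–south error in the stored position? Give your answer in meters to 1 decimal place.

With a 0.0003° grid the true value lies within half a step, ±0.0003°/2 = ±0.00015°, of the stored one.
So the N–S error is at most 0.00015 × 111120 = 16.668 m.

16.7 meters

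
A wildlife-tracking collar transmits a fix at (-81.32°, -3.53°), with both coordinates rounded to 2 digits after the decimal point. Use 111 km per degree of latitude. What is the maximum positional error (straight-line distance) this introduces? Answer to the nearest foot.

1841 feet

Rounding to 2 decimal places leaves each coordinate within ±0.005° of the true value.
North–south component: 0.005° × 111000 = 555 m.
East–west component at 81.32°: 0.005° × 111000 × cos 81.32° ≈ 0.005 × 16751.6 ≈ 83.7582 m.
Worst case both components are at the extreme and orthogonal: √(555² + 83.7582²) ≈ 561.285 m.
In feet: 561.285 m ÷ 0.3048 ≈ 1841.5 ft.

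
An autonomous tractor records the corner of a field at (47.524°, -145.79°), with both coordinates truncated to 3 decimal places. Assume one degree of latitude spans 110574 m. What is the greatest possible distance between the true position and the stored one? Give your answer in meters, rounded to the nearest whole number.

133 meters

Truncating at 3 decimal places can drop up to a full unit in the last place, so each coordinate may be off by as much as 0.001°.
Latitude error → 0.001 × 110574 = 110.574 m along the meridian.
E–W at 47.524°: 0.001° × 110574 × cos 47.524° = 0.001 × 110574 × 0.6753 ≈ 74.6686 m.
The two errors are perpendicular, so the maximum displacement is √(110.574² + 74.6686²) ≈ 133.424 m.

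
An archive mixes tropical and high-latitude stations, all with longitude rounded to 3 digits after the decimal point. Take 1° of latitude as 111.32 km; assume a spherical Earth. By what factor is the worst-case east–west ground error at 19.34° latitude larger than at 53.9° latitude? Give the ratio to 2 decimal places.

Rounding to 3 decimal places leaves the longitude within ±0.0005° of the true value.
Error at 19.34° = 0.0005° × 111320 × cos 19.34° ≈ 55.66 × 0.9436 = 52.519 m.
Error at 53.9° = 0.0005° × 111320 × cos 53.9° ≈ 55.66 × 0.5892 = 32.795 m.
The ratio reduces to cos 19.34° / cos 53.9° = 0.9436/0.5892 ≈ 1.6015.

1.60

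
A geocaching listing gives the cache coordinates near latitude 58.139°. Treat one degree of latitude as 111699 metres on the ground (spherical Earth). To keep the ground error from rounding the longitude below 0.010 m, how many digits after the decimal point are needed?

At 58.139° one degree of longitude covers 111699 × cos 58.139° ≈ 111699 × 0.5279 ≈ 58961.5 m.
N decimal places → at most half a unit in the last place, 0.5 × 10⁻ᴺ° = 58961.5/2 × 10⁻ᴺ m.
Setting 29480.7 × 10⁻ᴺ ≤ 0.010 gives 10ᴺ ≥ 2.948e+06, i.e. N ≥ 6.47.
N = 6 would give 0.0295 m (too coarse); N = 7 gives 0.00295 m ≤ 0.010 m.

7 decimal places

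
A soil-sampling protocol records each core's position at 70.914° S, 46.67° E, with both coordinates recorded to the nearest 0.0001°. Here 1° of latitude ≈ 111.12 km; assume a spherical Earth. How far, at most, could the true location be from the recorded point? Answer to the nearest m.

6 m

Rounding to 4 decimal places leaves each coordinate within ±5e-05° of the true value.
Latitude error → 5e-05 × 111120 = 5.556 m along the meridian.
Longitude error → 5e-05 × 111120 × cos 70.914° = 5e-05 × 111120 × 0.3270 ≈ 1.81674 m.
Worst case both components are at the extreme and orthogonal: √(5.556² + 1.81674²) ≈ 5.84548 m.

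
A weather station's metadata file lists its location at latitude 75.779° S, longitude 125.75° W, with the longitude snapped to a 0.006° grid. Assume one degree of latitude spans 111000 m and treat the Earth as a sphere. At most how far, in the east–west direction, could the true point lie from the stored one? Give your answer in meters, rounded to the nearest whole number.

82 meters

With a 0.006° grid the true value lies within half a step, ±0.006°/2 = ±0.003°, of the stored one.
At latitude 75.779° a degree of longitude spans 111000 m × cos 75.779° = 111000 × 0.2457 ≈ 27268.6 m.
East–west error: 0.003° × 27268.6 m/° ≈ 81.8057 m.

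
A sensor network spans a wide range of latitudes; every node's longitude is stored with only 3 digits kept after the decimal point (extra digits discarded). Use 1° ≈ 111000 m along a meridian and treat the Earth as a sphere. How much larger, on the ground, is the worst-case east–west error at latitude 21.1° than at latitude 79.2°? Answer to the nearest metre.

Truncating at 3 decimal places can drop up to a full unit in the last place, so the longitude may be off by as much as 0.001°.
At 21.1°: 0.001° × 111000 × cos 21.1° = 0.001 × 111000 × 0.9330 ≈ 103.56 m.
Error at 79.2° = 0.001° × 111000 × cos 79.2° ≈ 111 × 0.1874 = 20.799 m.
So the lower-latitude error exceeds the higher by 103.56 − 20.799 = 82.759 m.

83 metres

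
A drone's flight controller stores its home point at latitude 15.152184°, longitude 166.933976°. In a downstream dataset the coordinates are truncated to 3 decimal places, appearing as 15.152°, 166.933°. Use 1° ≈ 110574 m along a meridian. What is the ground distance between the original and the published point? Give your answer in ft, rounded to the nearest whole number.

348 ft

Δlat = 15.152184 − 15.152 = +0.000184°; Δlon = 166.933976 − 166.933 = +0.000976°.
North–south shift: 0.000184 × 110574 = 20.3456 m.
E–W at 15.152°: 0.000976° × 110574 × cos 15.152° = 0.000976 × 110574 × 0.9652 ≈ 104.168 m.
Distance: √(20.3456² + 104.168²) ≈ 106.137 m.
Converting: 106.137 m × 3.2808 ft/m ≈ 348.22 ft.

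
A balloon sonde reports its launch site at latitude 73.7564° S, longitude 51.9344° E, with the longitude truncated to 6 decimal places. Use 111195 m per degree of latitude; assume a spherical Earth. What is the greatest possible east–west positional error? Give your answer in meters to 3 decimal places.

Truncating at 6 decimal places can drop up to a full unit in the last place, so the longitude may be off by as much as 1e-06°.
Parallels shrink by cos φ, so at 73.7564° a degree of longitude is 111195 × 0.2797 ≈ 31103.7 m.
East–west error: 1e-06° × 31103.7 m/° ≈ 0.0311037 m.

0.031 meters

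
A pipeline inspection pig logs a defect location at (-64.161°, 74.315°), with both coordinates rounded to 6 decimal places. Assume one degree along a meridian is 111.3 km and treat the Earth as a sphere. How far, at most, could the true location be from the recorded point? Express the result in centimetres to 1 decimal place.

6.1 centimetres

Rounding to 6 decimal places leaves each coordinate within ±5e-07° of the true value.
Latitude error → 5e-07 × 111300 = 0.05565 m along the meridian.
Longitude error → 5e-07 × 111300 × cos 64.161° = 5e-07 × 111300 × 0.4358 ≈ 0.0242547 m.
Combining orthogonally: (0.05565² + 0.0242547²)^½ ≈ 0.060706 m.
That is 0.060706 m = 6.0706 cm.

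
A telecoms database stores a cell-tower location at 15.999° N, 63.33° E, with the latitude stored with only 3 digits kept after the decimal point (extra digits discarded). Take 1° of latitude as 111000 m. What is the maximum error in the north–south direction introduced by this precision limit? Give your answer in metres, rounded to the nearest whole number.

111 metres

Truncating at 3 decimal places can drop up to a full unit in the last place, so the latitude may be off by as much as 0.001°.
North–south distance: 0.001° × 111000 m/° = 111 m.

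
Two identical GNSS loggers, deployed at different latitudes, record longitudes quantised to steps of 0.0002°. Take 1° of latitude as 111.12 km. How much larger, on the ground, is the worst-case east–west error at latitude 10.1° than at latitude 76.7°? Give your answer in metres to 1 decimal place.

With a 0.0002° grid the true value lies within half a step, ±0.0002°/2 = ±0.0001°, of the stored one.
At 10.1°: 0.0001° × 111120 × cos 10.1° = 0.0001 × 111120 × 0.9845 ≈ 10.94 m.
Error at 76.7° = 0.0001° × 111120 × cos 76.7° ≈ 11.112 × 0.2300 = 2.5563 m.
So the lower-latitude error exceeds the higher by 10.94 − 2.5563 = 8.3835 m.

8.4 metres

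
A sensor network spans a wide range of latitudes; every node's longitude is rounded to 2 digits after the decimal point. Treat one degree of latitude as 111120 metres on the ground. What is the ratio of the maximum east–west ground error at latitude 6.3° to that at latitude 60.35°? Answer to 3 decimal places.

Rounding to 2 decimal places leaves the longitude within ±0.005° of the true value.
Error at 6.3° = 0.005° × 111120 × cos 6.3° ≈ 555.6 × 0.9940 = 552.24 m.
Error at 60.35° = 0.005° × 111120 × cos 60.35° ≈ 555.6 × 0.4947 = 274.86 m.
The ratio reduces to cos 6.3° / cos 60.35° = 0.9940/0.4947 ≈ 2.0092.

2.009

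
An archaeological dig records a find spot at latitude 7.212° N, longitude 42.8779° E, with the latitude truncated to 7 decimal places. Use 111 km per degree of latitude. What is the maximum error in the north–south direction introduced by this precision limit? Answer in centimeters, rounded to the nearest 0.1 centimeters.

1.1 centimeters

Truncating at 7 decimal places can drop up to a full unit in the last place, so the latitude may be off by as much as 1e-07°.
North–south distance: 1e-07° × 111000 m/° = 0.0111 m.
That is 0.0111 m = 1.11 cm.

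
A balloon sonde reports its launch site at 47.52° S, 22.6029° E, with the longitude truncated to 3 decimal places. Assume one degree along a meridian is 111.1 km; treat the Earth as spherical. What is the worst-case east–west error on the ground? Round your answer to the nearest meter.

Truncating at 3 decimal places can drop up to a full unit in the last place, so the longitude may be off by as much as 0.001°.
Parallels shrink by cos φ, so at 47.52° a degree of longitude is 111100 × 0.6753 ≈ 75029.5 m.
Maximum E–W displacement: 0.001 × 75029.5 = 75.0295 m.

75 meters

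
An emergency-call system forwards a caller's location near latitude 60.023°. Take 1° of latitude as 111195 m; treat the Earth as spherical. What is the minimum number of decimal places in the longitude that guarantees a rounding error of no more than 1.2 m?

At 60.023° one degree of longitude covers 111195 × cos 60.023° ≈ 111195 × 0.4997 ≈ 55558.8 m.
With N decimal places the half-ulp bound is 0.5·10⁻ᴺ°, or 0.5·10⁻ᴺ × 55558.8 m on the ground.
Setting 27779.4 × 10⁻ᴺ ≤ 1.2 gives 10ᴺ ≥ 2.315e+04, i.e. N ≥ 4.36.
At 4 places the error can reach 2.78 m, but 5 places keeps it to 0.278 m.

5 decimal places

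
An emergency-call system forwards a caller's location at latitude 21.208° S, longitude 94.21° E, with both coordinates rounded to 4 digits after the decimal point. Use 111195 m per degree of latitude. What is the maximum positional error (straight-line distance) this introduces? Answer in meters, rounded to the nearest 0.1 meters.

Rounding to 4 decimal places leaves each coordinate within ±5e-05° of the true value.
N–S: 5e-05° × 111195 m/° = 5.55975 m.
East–west component at 21.208°: 5e-05° × 111195 × cos 21.208° ≈ 5e-05 × 103664 ≈ 5.18321 m.
The two errors are perpendicular, so the maximum displacement is √(5.55975² + 5.18321²) ≈ 7.60108 m.

7.6 meters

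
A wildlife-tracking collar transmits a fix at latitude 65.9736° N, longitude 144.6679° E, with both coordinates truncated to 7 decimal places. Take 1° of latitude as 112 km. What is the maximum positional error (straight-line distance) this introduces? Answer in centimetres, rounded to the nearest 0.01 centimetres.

Truncating at 7 decimal places can drop up to a full unit in the last place, so each coordinate may be off by as much as 1e-07°.
North–south component: 1e-07° × 112000 = 0.0112 m.
East–west component at 65.9736°: 1e-07° × 112000 × cos 65.9736° ≈ 1e-07 × 45601.6 ≈ 0.00456016 m.
Worst case both components are at the extreme and orthogonal: √(0.0112² + 0.00456016²) ≈ 0.0120928 m.
That is 0.0120928 m = 1.2093 cm.

1.21 centimetres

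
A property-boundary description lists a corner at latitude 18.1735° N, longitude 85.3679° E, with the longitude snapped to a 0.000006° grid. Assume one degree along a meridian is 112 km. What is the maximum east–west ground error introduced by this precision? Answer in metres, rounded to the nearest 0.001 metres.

With a 0.000006° grid the true value lies within half a step, ±0.000006°/2 = ±3e-06°, of the stored one.
At latitude 18.1735° a degree of longitude spans 112000 m × cos 18.1735° = 112000 × 0.9501 ≈ 106413 m.
So at most 3e-06° × 106413 ≈ 0.319239 m east–west.

0.319 metres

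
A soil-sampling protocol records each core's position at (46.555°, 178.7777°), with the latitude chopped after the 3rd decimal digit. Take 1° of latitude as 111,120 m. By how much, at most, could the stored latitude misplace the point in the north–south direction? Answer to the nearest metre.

111 metres

Truncating at 3 decimal places can drop up to a full unit in the last place, so the latitude may be off by as much as 0.001°.
Along the meridian that is 0.001° × 111120 m/° = 111.12 m.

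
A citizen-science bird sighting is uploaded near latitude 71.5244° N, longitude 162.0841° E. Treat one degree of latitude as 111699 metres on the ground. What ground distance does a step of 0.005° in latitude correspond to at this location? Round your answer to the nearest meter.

558 meters

Along a meridian 0.005° is 0.005 × 111699 = 558.495 m.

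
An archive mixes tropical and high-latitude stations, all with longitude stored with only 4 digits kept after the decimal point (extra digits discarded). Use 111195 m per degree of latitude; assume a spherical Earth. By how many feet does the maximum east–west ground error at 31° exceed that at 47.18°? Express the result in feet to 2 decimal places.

6.47 feet

Truncating at 4 decimal places can drop up to a full unit in the last place, so the longitude may be off by as much as 0.0001°.
At 31°: 0.0001° × 111195 × cos 31° = 0.0001 × 111195 × 0.8572 ≈ 9.5313 m.
Error at 47.18° = 0.0001° × 111195 × cos 47.18° ≈ 11.12 × 0.6797 = 7.5579 m.
Difference: 9.5313 − 7.5579 = 1.9734 m.
Converting: 1.97338 m × 3.2808 ft/m ≈ 6.4743 ft.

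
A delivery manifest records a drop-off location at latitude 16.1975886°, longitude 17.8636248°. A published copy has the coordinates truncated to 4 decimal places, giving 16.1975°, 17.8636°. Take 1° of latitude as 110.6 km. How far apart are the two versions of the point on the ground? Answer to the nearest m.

10 m

Δlat = 16.1975886 − 16.1975 = +0.0000886°; Δlon = 17.8636248 − 17.8636 = +0.0000248°.
N–S: 0.0000886° × 110600 m/° = 9.79916 m.
E–W at 16.1975°: 0.0000248° × 110600 × cos 16.1975° = 0.0000248 × 110600 × 0.9603 ≈ 2.634 m.
Distance: √(9.79916² + 2.634²) ≈ 10.147 m.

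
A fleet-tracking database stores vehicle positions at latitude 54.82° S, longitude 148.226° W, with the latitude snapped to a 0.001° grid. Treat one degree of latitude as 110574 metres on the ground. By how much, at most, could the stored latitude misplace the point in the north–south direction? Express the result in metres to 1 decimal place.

55.3 metres

With a 0.001° grid the true value lies within half a step, ±0.001°/2 = ±0.0005°, of the stored one.
So the N–S error is at most 0.0005 × 110574 = 55.287 m.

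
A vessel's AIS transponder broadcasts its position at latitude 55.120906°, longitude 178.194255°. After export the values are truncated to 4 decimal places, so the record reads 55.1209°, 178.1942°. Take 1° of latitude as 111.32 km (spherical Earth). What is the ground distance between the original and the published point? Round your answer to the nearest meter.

4 meters

The latitude changed by +0.000006° and the longitude by +0.000055°.
N–S: 0.000006° × 111320 m/° = 0.66792 m.
East–west at this latitude: 0.000055° × 111320 × cos 55.1209° ≈ 0.000055 × 63658 = 3.50119 m.
Distance: √(0.66792² + 3.50119²) ≈ 3.56433 m.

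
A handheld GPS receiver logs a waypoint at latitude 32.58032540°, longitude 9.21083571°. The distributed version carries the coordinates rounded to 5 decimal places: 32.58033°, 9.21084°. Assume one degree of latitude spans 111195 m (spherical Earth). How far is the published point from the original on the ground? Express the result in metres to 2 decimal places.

The latitude changed by -0.00000460° and the longitude by -0.00000429°.
N–S: -0.00000460° × 111195 m/° = -0.511497 m.
East–west at this latitude: -0.00000429° × 111195 × cos 32.5803° ≈ -0.00000429 × 93697.1 = -0.40196 m.
Distance: √(0.511497² + 0.40196²) ≈ 0.650539 m.

0.65 metres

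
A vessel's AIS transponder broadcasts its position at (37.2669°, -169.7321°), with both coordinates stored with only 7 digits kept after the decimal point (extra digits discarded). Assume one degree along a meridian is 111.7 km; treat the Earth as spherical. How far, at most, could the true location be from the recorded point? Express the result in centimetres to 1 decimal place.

Truncating at 7 decimal places can drop up to a full unit in the last place, so each coordinate may be off by as much as 1e-07°.
N–S: 1e-07° × 111700 m/° = 0.01117 m.
E–W at 37.2669°: 1e-07° × 111700 × cos 37.2669° = 1e-07 × 111700 × 0.7958 ≈ 0.00888935 m.
Worst case both components are at the extreme and orthogonal: √(0.01117² + 0.00888935²) ≈ 0.0142755 m.
That is 0.0142755 m = 1.4275 cm.

1.4 centimetres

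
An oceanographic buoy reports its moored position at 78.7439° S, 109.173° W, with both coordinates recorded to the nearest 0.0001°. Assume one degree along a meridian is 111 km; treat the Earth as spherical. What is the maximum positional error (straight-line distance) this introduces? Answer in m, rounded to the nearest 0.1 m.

Rounding to 4 decimal places leaves each coordinate within ±5e-05° of the true value.
N–S: 5e-05° × 111000 m/° = 5.55 m.
E–W at 78.7439°: 5e-05° × 111000 × cos 78.7439° = 5e-05 × 111000 × 0.1952 ≈ 1.08333 m.
Combining orthogonally: (5.55² + 1.08333²)^½ ≈ 5.65474 m.

5.7 m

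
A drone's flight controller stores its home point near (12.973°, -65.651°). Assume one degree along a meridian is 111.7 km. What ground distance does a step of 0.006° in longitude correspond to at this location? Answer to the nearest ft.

2143 ft

0.006° of longitude at 12.973° is 0.006 × 111700 × cos 12.973° ≈ 0.006 × 108849 = 653.094 m.
In feet: 653.094 m ÷ 0.3048 ≈ 2142.7 ft.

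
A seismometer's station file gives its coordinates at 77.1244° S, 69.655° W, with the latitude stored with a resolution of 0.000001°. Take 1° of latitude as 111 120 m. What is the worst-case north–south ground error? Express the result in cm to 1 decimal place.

5.6 cm

With a 0.000001° grid the true value lies within half a step, ±0.000001°/2 = ±5e-07°, of the stored one.
Along the meridian that is 5e-07° × 111120 m/° = 0.05556 m.
That is 0.05556 m = 5.556 cm.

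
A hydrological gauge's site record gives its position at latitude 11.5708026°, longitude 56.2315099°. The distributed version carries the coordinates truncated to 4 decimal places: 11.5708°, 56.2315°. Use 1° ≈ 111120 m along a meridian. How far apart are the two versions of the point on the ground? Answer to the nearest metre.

The latitude changed by +0.0000026° and the longitude by +0.0000099°.
N–S: 0.0000026° × 111120 m/° = 0.288912 m.
E–W at 11.5708°: 0.0000099° × 111120 × cos 11.5708° = 0.0000099 × 111120 × 0.9797 ≈ 1.07773 m.
Hypotenuse of the two orthogonal shifts: √(0.288912² + 1.07773²) = 1.11578 m.

1 metres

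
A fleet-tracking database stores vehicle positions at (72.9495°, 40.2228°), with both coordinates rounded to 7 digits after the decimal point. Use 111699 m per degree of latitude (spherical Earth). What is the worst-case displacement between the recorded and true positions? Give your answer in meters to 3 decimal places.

0.006 meters

Rounding to 7 decimal places leaves each coordinate within ±5e-08° of the true value.
North–south component: 5e-08° × 111699 = 0.00558495 m.
Longitude error → 5e-08 × 111699 × cos 72.9495° = 5e-08 × 111699 × 0.2932 ≈ 0.00163759 m.
Combining orthogonally: (0.00558495² + 0.00163759²)^½ ≈ 0.00582008 m.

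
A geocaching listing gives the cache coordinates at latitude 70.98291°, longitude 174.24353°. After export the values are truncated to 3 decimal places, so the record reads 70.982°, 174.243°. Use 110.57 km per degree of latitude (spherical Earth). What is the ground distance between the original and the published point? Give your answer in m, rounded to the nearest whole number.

102 m

Δlat = 70.98291 − 70.982 = +0.00091°; Δlon = 174.24353 − 174.243 = +0.00053°.
North–south shift: 0.00091 × 110570 = 100.619 m.
E–W at 70.982°: 0.00053° × 110570 × cos 70.982° = 0.00053 × 110570 × 0.3259 ≈ 19.0964 m.
Combined displacement = (100.619² + 19.0964²)^½ ≈ 102.415 m.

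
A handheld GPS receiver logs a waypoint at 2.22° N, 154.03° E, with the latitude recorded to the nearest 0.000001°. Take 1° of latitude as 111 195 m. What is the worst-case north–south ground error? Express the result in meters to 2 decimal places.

0.06 meters

Rounding to 6 decimal places leaves the latitude within ±5e-07° of the true value.
Along the meridian that is 5e-07° × 111195 m/° = 0.0555975 m.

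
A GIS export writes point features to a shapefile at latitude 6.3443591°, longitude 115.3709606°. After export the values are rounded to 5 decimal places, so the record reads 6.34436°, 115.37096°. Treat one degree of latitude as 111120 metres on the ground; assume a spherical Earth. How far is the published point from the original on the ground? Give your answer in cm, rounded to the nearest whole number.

12 cm

Δlat = 6.3443591 − 6.34436 = -0.0000009°; Δlon = 115.3709606 − 115.37096 = +0.0000006°.
N–S: -0.0000009° × 111120 m/° = -0.100008 m.
East–west at this latitude: 0.0000006° × 111120 × cos 6.34436° ≈ 0.0000006 × 110439 = 0.0662637 m.
Hypotenuse of the two orthogonal shifts: √(0.100008² + 0.0662637²) = 0.119969 m.
That is 0.119969 m = 11.997 cm.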